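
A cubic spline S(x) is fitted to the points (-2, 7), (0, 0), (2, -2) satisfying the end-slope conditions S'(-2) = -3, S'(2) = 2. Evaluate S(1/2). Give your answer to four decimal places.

Put m_i = S'' at the i-th knot. Here h = (2, 2) and Δ = (-7/2, -1), so the interior equations h_(i-1)·m_(i-1) + 2(h_(i-1)+h_i)·m_i + h_i·m_(i+1) = 6(Δ_i − Δ_(i-1)) read
  2·m_0 + 8·m_1 + 2·m_2 = 6(Δ_1 - Δ_0) = 15
Clamped end conditions give two more equations: 2h_0·m_0 + h_0·m_1 = 6(Δ_0 - S'(-2)) = -3 and h_1·m_1 + 2h_1·m_2 = 6(S'(2) - Δ_1) = 18.
Solving: m_0 = -11/8, m_1 = 5/4, m_2 = 31/8.
On [0, 2], S(x) = 0 - 25/8·x + 5/8·x² + 7/32·x³.
With x = 1/2: S(1/2) = -353/256.

-1.3789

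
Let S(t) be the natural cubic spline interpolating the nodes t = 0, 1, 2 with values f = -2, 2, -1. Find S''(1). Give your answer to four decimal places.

With σ_i denoting the second derivative at x_i, h_i = 1, 1, and Δ_i = (y_(i+1) − y_i)/h_i = 4, -3:
  1·σ_0 + 4·σ_1 + 1·σ_2 = 6(Δ_1 - Δ_0) = -42
Natural end conditions: σ_0 = σ_2 = 0.
Solving: σ_0 = 0, σ_1 = -21/2, σ_2 = 0.

-10.5000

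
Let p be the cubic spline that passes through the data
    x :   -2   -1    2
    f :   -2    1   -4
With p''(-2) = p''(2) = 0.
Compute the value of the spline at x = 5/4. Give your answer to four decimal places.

-1.5195

Let σ_i = p''(x_i). Step sizes h_i = 1, 3; slopes of the chords Δ_i = (y_(i+1) - y_i)/h_i = 3, -5/3.
  1·σ_0 + 8·σ_1 + 3·σ_2 = 6(Δ_1 - Δ_0) = -28
Natural end conditions: σ_0 = σ_2 = 0.
Solving: σ_0 = 0, σ_1 = -7/2, σ_2 = 0.
On [-1, 2], p(x) = 1 + 11/6·(x + 1) - 7/4·(x + 1)² + 7/36·(x + 1)³.
With (x + 1) = 9/4: p(5/4) = -389/256.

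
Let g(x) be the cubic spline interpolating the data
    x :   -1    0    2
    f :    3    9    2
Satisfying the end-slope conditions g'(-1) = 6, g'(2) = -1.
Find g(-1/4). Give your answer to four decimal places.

8.0039

With M_i denoting the second derivative at x_i, h_i = 1, 2, and Δ_i = (y_(i+1) − y_i)/h_i = 6, -7/2:
  1·M_0 + 6·M_1 + 2·M_2 = 6(Δ_1 - Δ_0) = -57
Clamped end conditions give two more equations: 2h_0·M_0 + h_0·M_1 = 6(Δ_0 - g'(-1)) = 0 and h_1·M_1 + 2h_1·M_2 = 6(g'(2) - Δ_1) = 15.
Solving the tridiagonal system: M_0 = 43/6, M_1 = -43/3, M_2 = 131/12.
On [-1, 0], g(x) = 3 + 6·(x + 1) + 43/12·(x + 1)² - 43/12·(x + 1)³.
With (x + 1) = 3/4: g(-1/4) = 2049/256.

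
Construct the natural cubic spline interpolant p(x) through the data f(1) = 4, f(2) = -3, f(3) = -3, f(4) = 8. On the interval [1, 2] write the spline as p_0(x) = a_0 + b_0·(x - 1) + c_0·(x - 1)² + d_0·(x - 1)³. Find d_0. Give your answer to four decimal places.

Put σ_i = p'' at the i-th knot. Here h = (1, 1, 1) and Δ = (-7, 0, 11), so the interior equations h_(i-1)·σ_(i-1) + 2(h_(i-1)+h_i)·σ_i + h_i·σ_(i+1) = 6(Δ_i − Δ_(i-1)) read
  1·σ_0 + 4·σ_1 + 1·σ_2 = 6(Δ_1 - Δ_0) = 42
  1·σ_1 + 4·σ_2 + 1·σ_3 = 6(Δ_2 - Δ_1) = 66
Natural end conditions: σ_0 = σ_3 = 0.
Hence σ_0 = 0, σ_1 = 34/5, σ_2 = 74/5, σ_3 = 0.
On [1, 2], with p_0(x) = a_0 + b_0·(x - 1) + c_0·(x - 1)² + d_0·(x - 1)³: c_0 = σ_0/2 = 0, d_0 = (σ_1 - σ_0)/(6h_0) = 17/15, b_0 = Δ_0 - h_0(2σ_0 + σ_1)/6 = -122/15.

1.1333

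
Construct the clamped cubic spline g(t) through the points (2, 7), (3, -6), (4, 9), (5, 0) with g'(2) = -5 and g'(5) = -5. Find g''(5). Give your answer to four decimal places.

44.8000

Put M_i = g'' at the i-th knot. Here h = (1, 1, 1) and Δ = (-13, 15, -9), so the interior equations h_(i-1)·M_(i-1) + 2(h_(i-1)+h_i)·M_i + h_i·M_(i+1) = 6(Δ_i − Δ_(i-1)) read
  1·M_0 + 4·M_1 + 1·M_2 = 6(Δ_1 - Δ_0) = 168
  1·M_1 + 4·M_2 + 1·M_3 = 6(Δ_2 - Δ_1) = -144
Clamped end conditions give two more equations: 2h_0·M_0 + h_0·M_1 = 6(Δ_0 - g'(2)) = -48 and h_2·M_2 + 2h_2·M_3 = 6(g'(5) - Δ_2) = 24.
Forward elimination and back-substitution give M_0 = -304/5, M_1 = 368/5, M_2 = -328/5, M_3 = 224/5.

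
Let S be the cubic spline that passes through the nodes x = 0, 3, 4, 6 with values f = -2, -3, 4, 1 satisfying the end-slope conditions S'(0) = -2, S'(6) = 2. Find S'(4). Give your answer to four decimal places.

3.7143

Put M_i = S'' at the i-th knot. Here h = (3, 1, 2) and Δ = (-1/3, 7, -3/2), so the interior equations h_(i-1)·M_(i-1) + 2(h_(i-1)+h_i)·M_i + h_i·M_(i+1) = 6(Δ_i − Δ_(i-1)) read
  3·M_0 + 8·M_1 + 1·M_2 = 6(Δ_1 - Δ_0) = 44
  1·M_1 + 6·M_2 + 2·M_3 = 6(Δ_2 - Δ_1) = -51
Clamped end conditions give two more equations: 2h_0·M_0 + h_0·M_1 = 6(Δ_0 - S'(0)) = 10 and h_2·M_2 + 2h_2·M_3 = 6(S'(6) - Δ_2) = 21.
Solving: M_0 = -101/42, M_1 = 57/7, M_2 = -195/14, M_3 = 171/14.
On [4, 6], S'(x) = b_2 + 2c_2·(x - 4) + 3d_2·(x - 4)² with b_2 = Δ_2 - h_2(2M_2 + M_3)/6 = 26/7, c_2 = M_2/2 = -195/28, d_2 = (M_3 - M_2)/(6h_2) = 61/28. So S'(4) = 26/7.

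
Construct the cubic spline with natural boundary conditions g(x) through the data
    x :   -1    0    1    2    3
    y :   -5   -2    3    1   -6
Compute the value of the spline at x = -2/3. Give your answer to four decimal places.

Put σ_i = g'' at the i-th knot. Here h = (1, 1, 1, 1) and Δ = (3, 5, -2, -7), so the interior equations h_(i-1)·σ_(i-1) + 2(h_(i-1)+h_i)·σ_i + h_i·σ_(i+1) = 6(Δ_i − Δ_(i-1)) read
  1·σ_0 + 4·σ_1 + 1·σ_2 = 6(Δ_1 - Δ_0) = 12
  1·σ_1 + 4·σ_2 + 1·σ_3 = 6(Δ_2 - Δ_1) = -42
  1·σ_2 + 4·σ_3 + 1·σ_4 = 6(Δ_3 - Δ_2) = -30
Natural end conditions: σ_0 = σ_4 = 0.
Forward elimination and back-substitution give σ_0 = 0, σ_1 = 159/28, σ_2 = -75/7, σ_3 = -135/28, σ_4 = 0.
On [-1, 0], g(x) = -5 + 115/56·(x + 1) + 0·(x + 1)² + 53/56·(x + 1)³.
With (x + 1) = 1/3: g(-2/3) = -809/189.

-4.2804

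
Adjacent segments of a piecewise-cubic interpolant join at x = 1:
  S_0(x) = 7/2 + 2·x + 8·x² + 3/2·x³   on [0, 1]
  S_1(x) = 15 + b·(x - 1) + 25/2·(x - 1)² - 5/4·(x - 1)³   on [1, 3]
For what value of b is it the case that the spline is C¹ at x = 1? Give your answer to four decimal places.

S_0'(x) = 2 + 16·x + 9/2·x², so S_0'(1) = 45/2. On the right, S_1'(1) = b, so b = 45/2.

22.5000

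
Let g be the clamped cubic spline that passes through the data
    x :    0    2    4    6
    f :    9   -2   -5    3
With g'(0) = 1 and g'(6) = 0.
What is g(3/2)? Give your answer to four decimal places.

Write m_i for g''(x_i). With h_i = 2, 2, 2 and divided differences Δ_i = -11/2, -3/2, 4, the continuity of g' gives the tridiagonal system
  2·m_0 + 8·m_1 + 2·m_2 = 6(Δ_1 - Δ_0) = 24
  2·m_1 + 8·m_2 + 2·m_3 = 6(Δ_2 - Δ_1) = 33
Clamped end conditions give two more equations: 2h_0·m_0 + h_0·m_1 = 6(Δ_0 - g'(0)) = -39 and h_2·m_2 + 2h_2·m_3 = 6(g'(6) - Δ_2) = -24.
Forward elimination and back-substitution give m_0 = -182/15, m_1 = 143/30, m_2 = 76/15, m_3 = -128/15.
On [0, 2], g(x) = 9 + 1·x - 91/15·x² + 169/120·x³.
With x = 3/2: g(3/2) = 513/320.

1.6031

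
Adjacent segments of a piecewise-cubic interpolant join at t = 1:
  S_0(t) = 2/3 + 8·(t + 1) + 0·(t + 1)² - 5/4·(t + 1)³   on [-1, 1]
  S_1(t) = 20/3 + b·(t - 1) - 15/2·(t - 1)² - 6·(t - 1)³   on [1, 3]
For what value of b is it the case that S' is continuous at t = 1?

-7

S_0'(t) = 8 + 0·(t + 1) - 15/4·(t + 1)², so S_0'(1) = -7. On the right, S_1'(1) = b, so b = -7.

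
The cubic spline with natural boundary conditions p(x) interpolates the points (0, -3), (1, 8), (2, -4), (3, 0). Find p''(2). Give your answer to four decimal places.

34.8000

With m_i denoting the second derivative at x_i, h_i = 1, 1, 1, and Δ_i = (y_(i+1) − y_i)/h_i = 11, -12, 4:
  1·m_0 + 4·m_1 + 1·m_2 = 6(Δ_1 - Δ_0) = -138
  1·m_1 + 4·m_2 + 1·m_3 = 6(Δ_2 - Δ_1) = 96
Natural end conditions: m_0 = m_3 = 0.
Forward elimination and back-substitution give m_0 = 0, m_1 = -216/5, m_2 = 174/5, m_3 = 0.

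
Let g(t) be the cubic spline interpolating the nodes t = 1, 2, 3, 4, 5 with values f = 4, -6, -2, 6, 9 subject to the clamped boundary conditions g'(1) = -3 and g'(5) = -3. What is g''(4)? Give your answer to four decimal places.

Write M_i for g''(x_i). With h_i = 1, 1, 1, 1 and divided differences Δ_i = -10, 4, 8, 3, the continuity of g' gives the tridiagonal system
  1·M_0 + 4·M_1 + 1·M_2 = 6(Δ_1 - Δ_0) = 84
  1·M_1 + 4·M_2 + 1·M_3 = 6(Δ_2 - Δ_1) = 24
  1·M_2 + 4·M_3 + 1·M_4 = 6(Δ_3 - Δ_2) = -30
Clamped end conditions give two more equations: 2h_0·M_0 + h_0·M_1 = 6(Δ_0 - g'(1)) = -42 and h_3·M_3 + 2h_3·M_4 = 6(g'(5) - Δ_3) = -36.
Hence M_0 = -1011/28, M_1 = 423/14, M_2 = -3/4, M_3 = -45/14, M_4 = -459/28.

-3.2143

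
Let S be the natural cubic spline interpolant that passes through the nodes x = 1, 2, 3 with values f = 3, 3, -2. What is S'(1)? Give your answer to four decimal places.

1.2500

Write M_i for S''(x_i). With h_i = 1, 1 and divided differences Δ_i = 0, -5, the continuity of S' gives the tridiagonal system
  1·M_0 + 4·M_1 + 1·M_2 = 6(Δ_1 - Δ_0) = -30
Natural end conditions: M_0 = M_2 = 0.
Solving: M_0 = 0, M_1 = -15/2, M_2 = 0.
On [1, 2], S'(x) = b_0 + 2c_0·(x - 1) + 3d_0·(x - 1)² with b_0 = Δ_0 - h_0(2M_0 + M_1)/6 = 5/4, c_0 = M_0/2 = 0, d_0 = (M_1 - M_0)/(6h_0) = -5/4. So S'(1) = 5/4.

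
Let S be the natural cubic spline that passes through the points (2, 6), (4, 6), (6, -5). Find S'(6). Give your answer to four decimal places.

Let M_i = S''(x_i). Step sizes h_i = 2, 2; slopes of the chords Δ_i = (y_(i+1) - y_i)/h_i = 0, -11/2.
  2·M_0 + 8·M_1 + 2·M_2 = 6(Δ_1 - Δ_0) = -33
Natural end conditions: M_0 = M_2 = 0.
Hence M_0 = 0, M_1 = -33/8, M_2 = 0.
On [4, 6], S'(t) = b_1 + 2c_1·(t - 4) + 3d_1·(t - 4)² with b_1 = Δ_1 - h_1(2M_1 + M_2)/6 = -11/4, c_1 = M_1/2 = -33/16, d_1 = (M_2 - M_1)/(6h_1) = 11/32. So S'(6) = -55/8.

-6.8750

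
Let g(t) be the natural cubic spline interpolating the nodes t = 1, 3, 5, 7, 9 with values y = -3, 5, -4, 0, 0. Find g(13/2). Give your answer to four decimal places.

-1.4662

With σ_i denoting the second derivative at x_i, h_i = 2, 2, 2, 2, and Δ_i = (y_(i+1) − y_i)/h_i = 4, -9/2, 2, 0:
  2·σ_0 + 8·σ_1 + 2·σ_2 = 6(Δ_1 - Δ_0) = -51
  2·σ_1 + 8·σ_2 + 2·σ_3 = 6(Δ_2 - Δ_1) = 39
  2·σ_2 + 8·σ_3 + 2·σ_4 = 6(Δ_3 - Δ_2) = -12
Natural end conditions: σ_0 = σ_4 = 0.
Forward elimination and back-substitution give σ_0 = 0, σ_1 = -933/112, σ_2 = 219/28, σ_3 = -387/112, σ_4 = 0.
On [5, 7], g(t) = -4 - 33/16·(t - 5) + 219/56·(t - 5)² - 421/448·(t - 5)³.
With (t - 5) = 3/2: g(13/2) = -5255/3584.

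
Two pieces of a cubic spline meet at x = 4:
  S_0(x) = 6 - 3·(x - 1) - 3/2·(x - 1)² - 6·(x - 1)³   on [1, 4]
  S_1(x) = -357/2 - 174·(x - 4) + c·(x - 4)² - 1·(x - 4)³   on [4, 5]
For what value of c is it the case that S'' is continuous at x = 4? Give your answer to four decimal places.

S_0''(x) = -3 - 36·(x - 1), so S_0''(4) = -111. On the right, S_1''(4) = 2c, so c = -111/2.

-55.5000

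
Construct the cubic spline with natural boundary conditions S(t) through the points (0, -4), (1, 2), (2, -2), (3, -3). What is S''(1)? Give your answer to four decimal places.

-17.2000

Put σ_i = S'' at the i-th knot. Here h = (1, 1, 1) and Δ = (6, -4, -1), so the interior equations h_(i-1)·σ_(i-1) + 2(h_(i-1)+h_i)·σ_i + h_i·σ_(i+1) = 6(Δ_i − Δ_(i-1)) read
  1·σ_0 + 4·σ_1 + 1·σ_2 = 6(Δ_1 - Δ_0) = -60
  1·σ_1 + 4·σ_2 + 1·σ_3 = 6(Δ_2 - Δ_1) = 18
Natural end conditions: σ_0 = σ_3 = 0.
Hence σ_0 = 0, σ_1 = -86/5, σ_2 = 44/5, σ_3 = 0.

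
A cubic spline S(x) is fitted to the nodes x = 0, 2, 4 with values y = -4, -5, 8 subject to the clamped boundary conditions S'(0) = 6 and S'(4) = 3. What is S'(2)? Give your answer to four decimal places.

Put M_i = S'' at the i-th knot. Here h = (2, 2) and Δ = (-1/2, 13/2), so the interior equations h_(i-1)·M_(i-1) + 2(h_(i-1)+h_i)·M_i + h_i·M_(i+1) = 6(Δ_i − Δ_(i-1)) read
  2·M_0 + 8·M_1 + 2·M_2 = 6(Δ_1 - Δ_0) = 42
Clamped end conditions give two more equations: 2h_0·M_0 + h_0·M_1 = 6(Δ_0 - S'(0)) = -39 and h_1·M_1 + 2h_1·M_2 = 6(S'(4) - Δ_1) = -21.
Hence M_0 = -63/4, M_1 = 12, M_2 = -45/4.
On [2, 4], S'(x) = b_1 + 2c_1·(x - 2) + 3d_1·(x - 2)² with b_1 = Δ_1 - h_1(2M_1 + M_2)/6 = 9/4, c_1 = M_1/2 = 6, d_1 = (M_2 - M_1)/(6h_1) = -31/16. So S'(2) = 9/4.

2.2500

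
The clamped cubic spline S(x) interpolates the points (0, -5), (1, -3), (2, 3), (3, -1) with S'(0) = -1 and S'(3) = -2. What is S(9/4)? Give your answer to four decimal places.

2.5344

Write M_i for S''(x_i). With h_i = 1, 1, 1 and divided differences Δ_i = 2, 6, -4, the continuity of S' gives the tridiagonal system
  1·M_0 + 4·M_1 + 1·M_2 = 6(Δ_1 - Δ_0) = 24
  1·M_1 + 4·M_2 + 1·M_3 = 6(Δ_2 - Δ_1) = -60
Clamped end conditions give two more equations: 2h_0·M_0 + h_0·M_1 = 6(Δ_0 - S'(0)) = 18 and h_2·M_2 + 2h_2·M_3 = 6(S'(3) - Δ_2) = 12.
Solving the tridiagonal system: M_0 = 56/15, M_1 = 158/15, M_2 = -328/15, M_3 = 254/15.
On [2, 3], S(x) = 3 + 7/15·(x - 2) - 164/15·(x - 2)² + 97/15·(x - 2)³.
With (x - 2) = 1/4: S(9/4) = 811/320.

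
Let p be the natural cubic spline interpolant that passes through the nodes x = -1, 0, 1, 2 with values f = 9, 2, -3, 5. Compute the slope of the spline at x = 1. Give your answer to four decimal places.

Put M_i = p'' at the i-th knot. Here h = (1, 1, 1) and Δ = (-7, -5, 8), so the interior equations h_(i-1)·M_(i-1) + 2(h_(i-1)+h_i)·M_i + h_i·M_(i+1) = 6(Δ_i − Δ_(i-1)) read
  1·M_0 + 4·M_1 + 1·M_2 = 6(Δ_1 - Δ_0) = 12
  1·M_1 + 4·M_2 + 1·M_3 = 6(Δ_2 - Δ_1) = 78
Natural end conditions: M_0 = M_3 = 0.
Solving: M_0 = 0, M_1 = -2, M_2 = 20, M_3 = 0.
On [1, 2], p'(x) = b_2 + 2c_2·(x - 1) + 3d_2·(x - 1)² with b_2 = Δ_2 - h_2(2M_2 + M_3)/6 = 4/3, c_2 = M_2/2 = 10, d_2 = (M_3 - M_2)/(6h_2) = -10/3. So p'(1) = 4/3.

1.3333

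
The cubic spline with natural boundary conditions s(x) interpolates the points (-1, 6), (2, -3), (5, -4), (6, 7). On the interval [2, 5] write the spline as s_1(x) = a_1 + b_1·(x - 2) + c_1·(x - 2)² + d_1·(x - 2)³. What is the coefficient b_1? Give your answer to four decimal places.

Write m_i for s''(x_i). With h_i = 3, 3, 1 and divided differences Δ_i = -3, -1/3, 11, the continuity of s' gives the tridiagonal system
  3·m_0 + 12·m_1 + 3·m_2 = 6(Δ_1 - Δ_0) = 16
  3·m_1 + 8·m_2 + 1·m_3 = 6(Δ_2 - Δ_1) = 68
Natural end conditions: m_0 = m_3 = 0.
Solving: m_0 = 0, m_1 = -76/87, m_2 = 256/29, m_3 = 0.
On [2, 5], with s_1(x) = a_1 + b_1·(x - 2) + c_1·(x - 2)² + d_1·(x - 2)³: c_1 = m_1/2 = -38/87, d_1 = (m_2 - m_1)/(6h_1) = 422/783, b_1 = Δ_1 - h_1(2m_1 + m_2)/6 = -337/87.

-3.8736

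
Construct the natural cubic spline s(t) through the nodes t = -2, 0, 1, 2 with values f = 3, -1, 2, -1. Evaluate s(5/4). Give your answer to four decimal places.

1.8349

With M_i denoting the second derivative at x_i, h_i = 2, 1, 1, and Δ_i = (y_(i+1) − y_i)/h_i = -2, 3, -3:
  2·M_0 + 6·M_1 + 1·M_2 = 6(Δ_1 - Δ_0) = 30
  1·M_1 + 4·M_2 + 1·M_3 = 6(Δ_2 - Δ_1) = -36
Natural end conditions: M_0 = M_3 = 0.
Solving the tridiagonal system: M_0 = 0, M_1 = 156/23, M_2 = -246/23, M_3 = 0.
On [1, 2], s(t) = 2 + 13/23·(t - 1) - 123/23·(t - 1)² + 41/23·(t - 1)³.
With (t - 1) = 1/4: s(5/4) = 2701/1472.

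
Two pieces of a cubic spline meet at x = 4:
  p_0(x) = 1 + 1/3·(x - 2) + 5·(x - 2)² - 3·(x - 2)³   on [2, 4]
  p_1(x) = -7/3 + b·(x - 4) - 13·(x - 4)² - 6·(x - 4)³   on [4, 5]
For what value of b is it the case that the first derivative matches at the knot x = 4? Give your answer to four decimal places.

p_0'(x) = 1/3 + 10·(x - 2) - 9·(x - 2)², so p_0'(4) = -47/3. On the right, p_1'(4) = b, so b = -47/3.

-15.6667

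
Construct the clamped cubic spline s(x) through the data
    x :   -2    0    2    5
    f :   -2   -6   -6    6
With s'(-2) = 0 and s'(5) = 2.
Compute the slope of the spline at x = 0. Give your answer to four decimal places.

-2.1622

Put M_i = s'' at the i-th knot. Here h = (2, 2, 3) and Δ = (-2, 0, 4), so the interior equations h_(i-1)·M_(i-1) + 2(h_(i-1)+h_i)·M_i + h_i·M_(i+1) = 6(Δ_i − Δ_(i-1)) read
  2·M_0 + 8·M_1 + 2·M_2 = 6(Δ_1 - Δ_0) = 12
  2·M_1 + 10·M_2 + 3·M_3 = 6(Δ_2 - Δ_1) = 24
Clamped end conditions give two more equations: 2h_0·M_0 + h_0·M_1 = 6(Δ_0 - s'(-2)) = -12 and h_2·M_2 + 2h_2·M_3 = 6(s'(5) - Δ_2) = -12.
Solving: M_0 = -142/37, M_1 = 62/37, M_2 = 116/37, M_3 = -132/37.
On [0, 2], s'(x) = b_1 + 2c_1·x + 3d_1·x² with b_1 = Δ_1 - h_1(2M_1 + M_2)/6 = -80/37, c_1 = M_1/2 = 31/37, d_1 = (M_2 - M_1)/(6h_1) = 9/74. So s'(0) = -80/37.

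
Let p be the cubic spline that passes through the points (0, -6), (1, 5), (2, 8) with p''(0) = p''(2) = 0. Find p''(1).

-12

With m_i denoting the second derivative at x_i, h_i = 1, 1, and Δ_i = (y_(i+1) − y_i)/h_i = 11, 3:
  1·m_0 + 4·m_1 + 1·m_2 = 6(Δ_1 - Δ_0) = -48
Natural end conditions: m_0 = m_2 = 0.
Hence m_0 = 0, m_1 = -12, m_2 = 0.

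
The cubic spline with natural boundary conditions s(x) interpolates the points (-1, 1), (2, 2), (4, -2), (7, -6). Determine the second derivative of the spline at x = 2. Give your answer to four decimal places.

-1.5417

Put M_i = s'' at the i-th knot. Here h = (3, 2, 3) and Δ = (1/3, -2, -4/3), so the interior equations h_(i-1)·M_(i-1) + 2(h_(i-1)+h_i)·M_i + h_i·M_(i+1) = 6(Δ_i − Δ_(i-1)) read
  3·M_0 + 10·M_1 + 2·M_2 = 6(Δ_1 - Δ_0) = -14
  2·M_1 + 10·M_2 + 3·M_3 = 6(Δ_2 - Δ_1) = 4
Natural end conditions: M_0 = M_3 = 0.
Forward elimination and back-substitution give M_0 = 0, M_1 = -37/24, M_2 = 17/24, M_3 = 0.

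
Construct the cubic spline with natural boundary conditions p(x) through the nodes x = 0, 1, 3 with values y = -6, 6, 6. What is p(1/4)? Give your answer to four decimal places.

-2.5313

Let M_i = p''(x_i). Step sizes h_i = 1, 2; slopes of the chords Δ_i = (y_(i+1) - y_i)/h_i = 12, 0.
  1·M_0 + 6·M_1 + 2·M_2 = 6(Δ_1 - Δ_0) = -72
Natural end conditions: M_0 = M_2 = 0.
Solving: M_0 = 0, M_1 = -12, M_2 = 0.
On [0, 1], p(x) = -6 + 14·x + 0·x² - 2·x³.
With x = 1/4: p(1/4) = -81/32.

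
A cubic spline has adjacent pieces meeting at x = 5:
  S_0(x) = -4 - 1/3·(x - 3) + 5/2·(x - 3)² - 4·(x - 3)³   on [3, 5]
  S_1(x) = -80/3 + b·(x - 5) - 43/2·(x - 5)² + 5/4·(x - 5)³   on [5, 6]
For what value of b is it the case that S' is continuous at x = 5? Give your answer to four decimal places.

S_0'(x) = -1/3 + 5·(x - 3) - 12·(x - 3)², so S_0'(5) = -115/3. On the right, S_1'(5) = b, so b = -115/3.

-38.3333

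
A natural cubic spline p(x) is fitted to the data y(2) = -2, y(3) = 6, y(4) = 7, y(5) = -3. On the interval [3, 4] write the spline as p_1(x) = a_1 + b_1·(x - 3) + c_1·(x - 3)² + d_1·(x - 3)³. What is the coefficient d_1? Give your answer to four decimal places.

Write M_i for p''(x_i). With h_i = 1, 1, 1 and divided differences Δ_i = 8, 1, -10, the continuity of p' gives the tridiagonal system
  1·M_0 + 4·M_1 + 1·M_2 = 6(Δ_1 - Δ_0) = -42
  1·M_1 + 4·M_2 + 1·M_3 = 6(Δ_2 - Δ_1) = -66
Natural end conditions: M_0 = M_3 = 0.
Forward elimination and back-substitution give M_0 = 0, M_1 = -34/5, M_2 = -74/5, M_3 = 0.
On [3, 4], with p_1(x) = a_1 + b_1·(x - 3) + c_1·(x - 3)² + d_1·(x - 3)³: c_1 = M_1/2 = -17/5, d_1 = (M_2 - M_1)/(6h_1) = -4/3, b_1 = Δ_1 - h_1(2M_1 + M_2)/6 = 86/15.

-1.3333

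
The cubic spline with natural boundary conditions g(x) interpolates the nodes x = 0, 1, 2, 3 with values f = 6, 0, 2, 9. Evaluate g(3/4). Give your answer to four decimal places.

0.9094

Let M_i = g''(x_i). Step sizes h_i = 1, 1, 1; slopes of the chords Δ_i = (y_(i+1) - y_i)/h_i = -6, 2, 7.
  1·M_0 + 4·M_1 + 1·M_2 = 6(Δ_1 - Δ_0) = 48
  1·M_1 + 4·M_2 + 1·M_3 = 6(Δ_2 - Δ_1) = 30
Natural end conditions: M_0 = M_3 = 0.
Hence M_0 = 0, M_1 = 54/5, M_2 = 24/5, M_3 = 0.
On [0, 1], g(x) = 6 - 39/5·x + 0·x² + 9/5·x³.
With x = 3/4: g(3/4) = 291/320.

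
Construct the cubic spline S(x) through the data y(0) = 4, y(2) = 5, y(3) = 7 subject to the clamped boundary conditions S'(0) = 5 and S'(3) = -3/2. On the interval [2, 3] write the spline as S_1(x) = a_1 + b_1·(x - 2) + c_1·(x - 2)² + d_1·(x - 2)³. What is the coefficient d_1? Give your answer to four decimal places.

-3.5833

Put M_i = S'' at the i-th knot. Here h = (2, 1) and Δ = (1/2, 2), so the interior equations h_(i-1)·M_(i-1) + 2(h_(i-1)+h_i)·M_i + h_i·M_(i+1) = 6(Δ_i − Δ_(i-1)) read
  2·M_0 + 6·M_1 + 1·M_2 = 6(Δ_1 - Δ_0) = 9
Clamped end conditions give two more equations: 2h_0·M_0 + h_0·M_1 = 6(Δ_0 - S'(0)) = -27 and h_1·M_1 + 2h_1·M_2 = 6(S'(3) - Δ_1) = -21.
Solving the tridiagonal system: M_0 = -125/12, M_1 = 22/3, M_2 = -85/6.
On [2, 3], with S_1(x) = a_1 + b_1·(x - 2) + c_1·(x - 2)² + d_1·(x - 2)³: c_1 = M_1/2 = 11/3, d_1 = (M_2 - M_1)/(6h_1) = -43/12, b_1 = Δ_1 - h_1(2M_1 + M_2)/6 = 23/12.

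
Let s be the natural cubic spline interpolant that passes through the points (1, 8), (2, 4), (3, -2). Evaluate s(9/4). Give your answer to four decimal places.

2.6641

Let M_i = s''(x_i). Step sizes h_i = 1, 1; slopes of the chords Δ_i = (y_(i+1) - y_i)/h_i = -4, -6.
  1·M_0 + 4·M_1 + 1·M_2 = 6(Δ_1 - Δ_0) = -12
Natural end conditions: M_0 = M_2 = 0.
Solving: M_0 = 0, M_1 = -3, M_2 = 0.
On [2, 3], s(t) = 4 - 5·(t - 2) - 3/2·(t - 2)² + 1/2·(t - 2)³.
With (t - 2) = 1/4: s(9/4) = 341/128.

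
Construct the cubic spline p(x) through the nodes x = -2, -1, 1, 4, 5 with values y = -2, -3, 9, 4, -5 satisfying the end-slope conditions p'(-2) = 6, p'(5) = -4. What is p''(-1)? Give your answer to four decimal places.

13.4955

Write σ_i for p''(x_i). With h_i = 1, 2, 3, 1 and divided differences Δ_i = -1, 6, -5/3, -9, the continuity of p' gives the tridiagonal system
  1·σ_0 + 6·σ_1 + 2·σ_2 = 6(Δ_1 - Δ_0) = 42
  2·σ_1 + 10·σ_2 + 3·σ_3 = 6(Δ_2 - Δ_1) = -46
  3·σ_2 + 8·σ_3 + 1·σ_4 = 6(Δ_3 - Δ_2) = -44
Clamped end conditions give two more equations: 2h_0·σ_0 + h_0·σ_1 = 6(Δ_0 - p'(-2)) = -42 and h_3·σ_3 + 2h_3·σ_4 = 6(p'(5) - Δ_3) = 30.
Forward elimination and back-substitution give σ_0 = -3080/111, σ_1 = 1498/111, σ_2 = -623/111, σ_3 = -208/37, σ_4 = 659/37.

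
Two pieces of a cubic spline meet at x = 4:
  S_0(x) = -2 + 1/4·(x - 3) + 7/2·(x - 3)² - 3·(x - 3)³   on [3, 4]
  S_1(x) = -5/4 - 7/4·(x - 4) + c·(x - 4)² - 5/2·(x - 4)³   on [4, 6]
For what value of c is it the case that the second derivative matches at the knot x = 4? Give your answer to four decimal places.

-5.5000

S_0''(x) = 7 - 18·(x - 3), so S_0''(4) = -11. On the right, S_1''(4) = 2c, so c = -11/2.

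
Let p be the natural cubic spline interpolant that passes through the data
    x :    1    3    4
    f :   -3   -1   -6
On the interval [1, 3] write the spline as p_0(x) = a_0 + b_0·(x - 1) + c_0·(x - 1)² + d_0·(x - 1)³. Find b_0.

3

Put M_i = p'' at the i-th knot. Here h = (2, 1) and Δ = (1, -5), so the interior equations h_(i-1)·M_(i-1) + 2(h_(i-1)+h_i)·M_i + h_i·M_(i+1) = 6(Δ_i − Δ_(i-1)) read
  2·M_0 + 6·M_1 + 1·M_2 = 6(Δ_1 - Δ_0) = -36
Natural end conditions: M_0 = M_2 = 0.
Solving the tridiagonal system: M_0 = 0, M_1 = -6, M_2 = 0.
On [1, 3], with p_0(x) = a_0 + b_0·(x - 1) + c_0·(x - 1)² + d_0·(x - 1)³: c_0 = M_0/2 = 0, d_0 = (M_1 - M_0)/(6h_0) = -1/2, b_0 = Δ_0 - h_0(2M_0 + M_1)/6 = 3.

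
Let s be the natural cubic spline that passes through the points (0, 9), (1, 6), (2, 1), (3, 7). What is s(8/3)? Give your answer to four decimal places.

With m_i denoting the second derivative at x_i, h_i = 1, 1, 1, and Δ_i = (y_(i+1) − y_i)/h_i = -3, -5, 6:
  1·m_0 + 4·m_1 + 1·m_2 = 6(Δ_1 - Δ_0) = -12
  1·m_1 + 4·m_2 + 1·m_3 = 6(Δ_2 - Δ_1) = 66
Natural end conditions: m_0 = m_3 = 0.
Solving: m_0 = 0, m_1 = -38/5, m_2 = 92/5, m_3 = 0.
On [2, 3], s(x) = 1 - 2/15·(x - 2) + 46/5·(x - 2)² - 46/15·(x - 2)³.
With (x - 2) = 2/3: s(8/3) = 1657/405.

4.0914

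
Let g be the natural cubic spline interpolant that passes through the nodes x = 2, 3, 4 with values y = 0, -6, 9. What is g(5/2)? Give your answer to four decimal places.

-4.9688

With m_i denoting the second derivative at x_i, h_i = 1, 1, and Δ_i = (y_(i+1) − y_i)/h_i = -6, 15:
  1·m_0 + 4·m_1 + 1·m_2 = 6(Δ_1 - Δ_0) = 126
Natural end conditions: m_0 = m_2 = 0.
Solving the tridiagonal system: m_0 = 0, m_1 = 63/2, m_2 = 0.
On [2, 3], g(x) = 0 - 45/4·(x - 2) + 0·(x - 2)² + 21/4·(x - 2)³.
With (x - 2) = 1/2: g(5/2) = -159/32.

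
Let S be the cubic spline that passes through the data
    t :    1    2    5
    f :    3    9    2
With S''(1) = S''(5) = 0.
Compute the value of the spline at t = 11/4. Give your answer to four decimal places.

10.3262

Put σ_i = S'' at the i-th knot. Here h = (1, 3) and Δ = (6, -7/3), so the interior equations h_(i-1)·σ_(i-1) + 2(h_(i-1)+h_i)·σ_i + h_i·σ_(i+1) = 6(Δ_i − Δ_(i-1)) read
  1·σ_0 + 8·σ_1 + 3·σ_2 = 6(Δ_1 - Δ_0) = -50
Natural end conditions: σ_0 = σ_2 = 0.
Hence σ_0 = 0, σ_1 = -25/4, σ_2 = 0.
On [2, 5], S(t) = 9 + 47/12·(t - 2) - 25/8·(t - 2)² + 25/72·(t - 2)³.
With (t - 2) = 3/4: S(11/4) = 5287/512.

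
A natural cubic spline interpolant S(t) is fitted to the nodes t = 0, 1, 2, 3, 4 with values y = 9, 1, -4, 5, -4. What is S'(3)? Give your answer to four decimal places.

Write σ_i for S''(x_i). With h_i = 1, 1, 1, 1 and divided differences Δ_i = -8, -5, 9, -9, the continuity of S' gives the tridiagonal system
  1·σ_0 + 4·σ_1 + 1·σ_2 = 6(Δ_1 - Δ_0) = 18
  1·σ_1 + 4·σ_2 + 1·σ_3 = 6(Δ_2 - Δ_1) = 84
  1·σ_2 + 4·σ_3 + 1·σ_4 = 6(Δ_3 - Δ_2) = -108
Natural end conditions: σ_0 = σ_4 = 0.
Solving: σ_0 = 0, σ_1 = -87/28, σ_2 = 213/7, σ_3 = -969/28, σ_4 = 0.
On [3, 4], S'(t) = b_3 + 2c_3·(t - 3) + 3d_3·(t - 3)² with b_3 = Δ_3 - h_3(2σ_3 + σ_4)/6 = 71/28, c_3 = σ_3/2 = -969/56, d_3 = (σ_4 - σ_3)/(6h_3) = 323/56. So S'(3) = 71/28.

2.5357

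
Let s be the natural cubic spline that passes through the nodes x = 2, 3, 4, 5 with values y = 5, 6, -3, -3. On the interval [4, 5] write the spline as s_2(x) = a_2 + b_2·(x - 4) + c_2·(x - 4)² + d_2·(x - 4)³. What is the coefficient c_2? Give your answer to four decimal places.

9.2000

With M_i denoting the second derivative at x_i, h_i = 1, 1, 1, and Δ_i = (y_(i+1) − y_i)/h_i = 1, -9, 0:
  1·M_0 + 4·M_1 + 1·M_2 = 6(Δ_1 - Δ_0) = -60
  1·M_1 + 4·M_2 + 1·M_3 = 6(Δ_2 - Δ_1) = 54
Natural end conditions: M_0 = M_3 = 0.
Forward elimination and back-substitution give M_0 = 0, M_1 = -98/5, M_2 = 92/5, M_3 = 0.
On [4, 5], with s_2(x) = a_2 + b_2·(x - 4) + c_2·(x - 4)² + d_2·(x - 4)³: c_2 = M_2/2 = 46/5, d_2 = (M_3 - M_2)/(6h_2) = -46/15, b_2 = Δ_2 - h_2(2M_2 + M_3)/6 = -92/15.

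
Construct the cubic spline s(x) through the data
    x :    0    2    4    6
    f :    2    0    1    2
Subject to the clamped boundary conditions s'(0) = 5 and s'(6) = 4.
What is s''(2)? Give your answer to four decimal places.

4.6667

Let σ_i = s''(x_i). Step sizes h_i = 2, 2, 2; slopes of the chords Δ_i = (y_(i+1) - y_i)/h_i = -1, 1/2, 1/2.
  2·σ_0 + 8·σ_1 + 2·σ_2 = 6(Δ_1 - Δ_0) = 9
  2·σ_1 + 8·σ_2 + 2·σ_3 = 6(Δ_2 - Δ_1) = 0
Clamped end conditions give two more equations: 2h_0·σ_0 + h_0·σ_1 = 6(Δ_0 - s'(0)) = -36 and h_2·σ_2 + 2h_2·σ_3 = 6(s'(6) - Δ_2) = 21.
Hence σ_0 = -34/3, σ_1 = 14/3, σ_2 = -17/6, σ_3 = 20/3.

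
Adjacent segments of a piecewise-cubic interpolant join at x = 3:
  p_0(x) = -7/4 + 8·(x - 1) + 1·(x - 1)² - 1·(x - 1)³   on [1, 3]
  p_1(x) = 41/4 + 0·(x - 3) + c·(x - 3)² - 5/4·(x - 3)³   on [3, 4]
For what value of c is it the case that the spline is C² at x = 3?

-5

p_0''(x) = 2 - 6·(x - 1), so p_0''(3) = -10. On the right, p_1''(3) = 2c, so c = -5.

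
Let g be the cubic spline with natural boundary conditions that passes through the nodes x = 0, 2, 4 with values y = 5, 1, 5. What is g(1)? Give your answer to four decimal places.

2.2500

Put m_i = g'' at the i-th knot. Here h = (2, 2) and Δ = (-2, 2), so the interior equations h_(i-1)·m_(i-1) + 2(h_(i-1)+h_i)·m_i + h_i·m_(i+1) = 6(Δ_i − Δ_(i-1)) read
  2·m_0 + 8·m_1 + 2·m_2 = 6(Δ_1 - Δ_0) = 24
Natural end conditions: m_0 = m_2 = 0.
Solving the tridiagonal system: m_0 = 0, m_1 = 3, m_2 = 0.
On [0, 2], g(x) = 5 - 3·x + 0·x² + 1/4·x³.
With x = 1: g(1) = 9/4.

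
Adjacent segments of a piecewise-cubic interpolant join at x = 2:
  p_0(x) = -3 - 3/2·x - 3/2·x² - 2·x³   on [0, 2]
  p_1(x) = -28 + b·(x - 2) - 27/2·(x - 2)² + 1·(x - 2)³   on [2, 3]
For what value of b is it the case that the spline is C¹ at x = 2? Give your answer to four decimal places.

-31.5000

p_0'(x) = -3/2 - 3·x - 6·x², so p_0'(2) = -63/2. On the right, p_1'(2) = b, so b = -63/2.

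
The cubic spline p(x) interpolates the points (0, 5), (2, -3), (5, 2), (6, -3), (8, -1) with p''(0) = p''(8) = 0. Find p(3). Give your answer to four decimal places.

-0.9706

Let m_i = p''(x_i). Step sizes h_i = 2, 3, 1, 2; slopes of the chords Δ_i = (y_(i+1) - y_i)/h_i = -4, 5/3, -5, 1.
  2·m_0 + 10·m_1 + 3·m_2 = 6(Δ_1 - Δ_0) = 34
  3·m_1 + 8·m_2 + 1·m_3 = 6(Δ_2 - Δ_1) = -40
  1·m_2 + 6·m_3 + 2·m_4 = 6(Δ_3 - Δ_2) = 36
Natural end conditions: m_0 = m_4 = 0.
Hence m_0 = 0, m_1 = 1213/208, m_2 = -843/104, m_3 = 1529/208, m_4 = 0.
On [2, 5], p(x) = -3 - 35/312·(x - 2) + 1213/416·(x - 2)² - 223/288·(x - 2)³.
With (x - 2) = 1: p(3) = -1817/1872.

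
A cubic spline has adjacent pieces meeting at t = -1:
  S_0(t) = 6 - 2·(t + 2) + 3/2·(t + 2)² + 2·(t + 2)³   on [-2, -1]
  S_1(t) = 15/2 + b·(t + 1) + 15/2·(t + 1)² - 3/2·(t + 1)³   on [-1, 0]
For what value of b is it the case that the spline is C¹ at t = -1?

S_0'(t) = -2 + 3·(t + 2) + 6·(t + 2)², so S_0'(-1) = 7. On the right, S_1'(-1) = b, so b = 7.

7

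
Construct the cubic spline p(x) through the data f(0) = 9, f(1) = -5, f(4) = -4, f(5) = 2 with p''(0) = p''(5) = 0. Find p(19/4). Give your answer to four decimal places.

Write M_i for p''(x_i). With h_i = 1, 3, 1 and divided differences Δ_i = -14, 1/3, 6, the continuity of p' gives the tridiagonal system
  1·M_0 + 8·M_1 + 3·M_2 = 6(Δ_1 - Δ_0) = 86
  3·M_1 + 8·M_2 + 1·M_3 = 6(Δ_2 - Δ_1) = 34
Natural end conditions: M_0 = M_3 = 0.
Solving: M_0 = 0, M_1 = 586/55, M_2 = 14/55, M_3 = 0.
On [4, 5], p(x) = -4 + 976/165·(x - 4) + 7/55·(x - 4)² - 7/165·(x - 4)³.
With (x - 4) = 3/4: p(19/4) = 345/704.

0.4901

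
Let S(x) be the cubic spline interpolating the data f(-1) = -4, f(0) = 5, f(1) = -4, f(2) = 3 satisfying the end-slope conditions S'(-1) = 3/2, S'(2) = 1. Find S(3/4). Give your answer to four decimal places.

With σ_i denoting the second derivative at x_i, h_i = 1, 1, 1, and Δ_i = (y_(i+1) − y_i)/h_i = 9, -9, 7:
  1·σ_0 + 4·σ_1 + 1·σ_2 = 6(Δ_1 - Δ_0) = -108
  1·σ_1 + 4·σ_2 + 1·σ_3 = 6(Δ_2 - Δ_1) = 96
Clamped end conditions give two more equations: 2h_0·σ_0 + h_0·σ_1 = 6(Δ_0 - S'(-1)) = 45 and h_2·σ_2 + 2h_2·σ_3 = 6(S'(2) - Δ_2) = -36.
Solving the tridiagonal system: σ_0 = 718/15, σ_1 = -761/15, σ_2 = 706/15, σ_3 = -623/15.
On [0, 1], S(x) = 5 + 1/15·x - 761/30·x² + 163/10·x³.
With x = 3/4: S(3/4) = -1499/640.

-2.3422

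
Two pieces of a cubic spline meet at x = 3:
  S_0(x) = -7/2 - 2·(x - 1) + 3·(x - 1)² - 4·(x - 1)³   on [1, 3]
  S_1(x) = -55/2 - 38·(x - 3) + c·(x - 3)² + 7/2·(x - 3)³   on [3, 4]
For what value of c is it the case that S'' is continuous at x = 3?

-21

S_0''(x) = 6 - 24·(x - 1), so S_0''(3) = -42. On the right, S_1''(3) = 2c, so c = -21.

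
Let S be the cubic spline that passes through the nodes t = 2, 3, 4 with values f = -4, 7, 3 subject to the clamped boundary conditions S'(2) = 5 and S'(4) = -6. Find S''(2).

Let σ_i = S''(x_i). Step sizes h_i = 1, 1; slopes of the chords Δ_i = (y_(i+1) - y_i)/h_i = 11, -4.
  1·σ_0 + 4·σ_1 + 1·σ_2 = 6(Δ_1 - Δ_0) = -90
Clamped end conditions give two more equations: 2h_0·σ_0 + h_0·σ_1 = 6(Δ_0 - S'(2)) = 36 and h_1·σ_1 + 2h_1·σ_2 = 6(S'(4) - Δ_1) = -12.
Forward elimination and back-substitution give σ_0 = 35, σ_1 = -34, σ_2 = 11.

35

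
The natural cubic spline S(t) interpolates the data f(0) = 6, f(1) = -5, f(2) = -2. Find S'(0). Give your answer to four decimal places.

Put M_i = S'' at the i-th knot. Here h = (1, 1) and Δ = (-11, 3), so the interior equations h_(i-1)·M_(i-1) + 2(h_(i-1)+h_i)·M_i + h_i·M_(i+1) = 6(Δ_i − Δ_(i-1)) read
  1·M_0 + 4·M_1 + 1·M_2 = 6(Δ_1 - Δ_0) = 84
Natural end conditions: M_0 = M_2 = 0.
Hence M_0 = 0, M_1 = 21, M_2 = 0.
On [0, 1], S'(t) = b_0 + 2c_0·t + 3d_0·t² with b_0 = Δ_0 - h_0(2M_0 + M_1)/6 = -29/2, c_0 = M_0/2 = 0, d_0 = (M_1 - M_0)/(6h_0) = 7/2. So S'(0) = -29/2.

-14.5000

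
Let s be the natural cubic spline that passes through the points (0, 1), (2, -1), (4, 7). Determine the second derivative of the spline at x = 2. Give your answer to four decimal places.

Write m_i for s''(x_i). With h_i = 2, 2 and divided differences Δ_i = -1, 4, the continuity of s' gives the tridiagonal system
  2·m_0 + 8·m_1 + 2·m_2 = 6(Δ_1 - Δ_0) = 30
Natural end conditions: m_0 = m_2 = 0.
Forward elimination and back-substitution give m_0 = 0, m_1 = 15/4, m_2 = 0.

3.7500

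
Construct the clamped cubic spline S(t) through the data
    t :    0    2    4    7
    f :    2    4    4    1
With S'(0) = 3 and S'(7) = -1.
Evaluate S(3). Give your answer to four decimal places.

4.1351

Write σ_i for S''(x_i). With h_i = 2, 2, 3 and divided differences Δ_i = 1, 0, -1, the continuity of S' gives the tridiagonal system
  2·σ_0 + 8·σ_1 + 2·σ_2 = 6(Δ_1 - Δ_0) = -6
  2·σ_1 + 10·σ_2 + 3·σ_3 = 6(Δ_2 - Δ_1) = -6
Clamped end conditions give two more equations: 2h_0·σ_0 + h_0·σ_1 = 6(Δ_0 - S'(0)) = -12 and h_2·σ_2 + 2h_2·σ_3 = 6(S'(7) - Δ_2) = 0.
Solving: σ_0 = -115/37, σ_1 = 8/37, σ_2 = -28/37, σ_3 = 14/37.
On [2, 4], S(t) = 4 + 4/37·(t - 2) + 4/37·(t - 2)² - 3/37·(t - 2)³.
With (t - 2) = 1: S(3) = 153/37.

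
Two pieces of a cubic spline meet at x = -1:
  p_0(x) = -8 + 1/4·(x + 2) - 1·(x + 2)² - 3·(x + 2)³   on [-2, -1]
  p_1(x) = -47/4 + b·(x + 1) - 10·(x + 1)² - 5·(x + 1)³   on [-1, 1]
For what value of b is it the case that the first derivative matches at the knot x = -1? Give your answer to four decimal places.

p_0'(x) = 1/4 - 2·(x + 2) - 9·(x + 2)², so p_0'(-1) = -43/4. On the right, p_1'(-1) = b, so b = -43/4.

-10.7500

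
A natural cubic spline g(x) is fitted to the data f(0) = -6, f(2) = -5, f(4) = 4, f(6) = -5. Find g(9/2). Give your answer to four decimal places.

Put σ_i = g'' at the i-th knot. Here h = (2, 2, 2) and Δ = (1/2, 9/2, -9/2), so the interior equations h_(i-1)·σ_(i-1) + 2(h_(i-1)+h_i)·σ_i + h_i·σ_(i+1) = 6(Δ_i − Δ_(i-1)) read
  2·σ_0 + 8·σ_1 + 2·σ_2 = 6(Δ_1 - Δ_0) = 24
  2·σ_1 + 8·σ_2 + 2·σ_3 = 6(Δ_2 - Δ_1) = -54
Natural end conditions: σ_0 = σ_3 = 0.
Solving: σ_0 = 0, σ_1 = 5, σ_2 = -8, σ_3 = 0.
On [4, 6], g(x) = 4 + 5/6·(x - 4) - 4·(x - 4)² + 2/3·(x - 4)³.
With (x - 4) = 1/2: g(9/2) = 7/2.

3.5000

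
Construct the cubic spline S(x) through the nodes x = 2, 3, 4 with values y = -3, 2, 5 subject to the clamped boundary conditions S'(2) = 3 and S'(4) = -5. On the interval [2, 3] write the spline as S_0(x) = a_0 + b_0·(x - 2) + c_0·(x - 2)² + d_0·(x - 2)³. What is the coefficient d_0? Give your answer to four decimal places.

-0.5000

Put M_i = S'' at the i-th knot. Here h = (1, 1) and Δ = (5, 3), so the interior equations h_(i-1)·M_(i-1) + 2(h_(i-1)+h_i)·M_i + h_i·M_(i+1) = 6(Δ_i − Δ_(i-1)) read
  1·M_0 + 4·M_1 + 1·M_2 = 6(Δ_1 - Δ_0) = -12
Clamped end conditions give two more equations: 2h_0·M_0 + h_0·M_1 = 6(Δ_0 - S'(2)) = 12 and h_1·M_1 + 2h_1·M_2 = 6(S'(4) - Δ_1) = -48.
Solving: M_0 = 5, M_1 = 2, M_2 = -25.
On [2, 3], with S_0(x) = a_0 + b_0·(x - 2) + c_0·(x - 2)² + d_0·(x - 2)³: c_0 = M_0/2 = 5/2, d_0 = (M_1 - M_0)/(6h_0) = -1/2, b_0 = Δ_0 - h_0(2M_0 + M_1)/6 = 3.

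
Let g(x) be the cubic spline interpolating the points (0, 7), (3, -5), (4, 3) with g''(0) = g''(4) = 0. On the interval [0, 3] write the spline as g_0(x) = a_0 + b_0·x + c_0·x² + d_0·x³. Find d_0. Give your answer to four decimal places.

Write σ_i for g''(x_i). With h_i = 3, 1 and divided differences Δ_i = -4, 8, the continuity of g' gives the tridiagonal system
  3·σ_0 + 8·σ_1 + 1·σ_2 = 6(Δ_1 - Δ_0) = 72
Natural end conditions: σ_0 = σ_2 = 0.
Solving: σ_0 = 0, σ_1 = 9, σ_2 = 0.
On [0, 3], with g_0(x) = a_0 + b_0·x + c_0·x² + d_0·x³: c_0 = σ_0/2 = 0, d_0 = (σ_1 - σ_0)/(6h_0) = 1/2, b_0 = Δ_0 - h_0(2σ_0 + σ_1)/6 = -17/2.

0.5000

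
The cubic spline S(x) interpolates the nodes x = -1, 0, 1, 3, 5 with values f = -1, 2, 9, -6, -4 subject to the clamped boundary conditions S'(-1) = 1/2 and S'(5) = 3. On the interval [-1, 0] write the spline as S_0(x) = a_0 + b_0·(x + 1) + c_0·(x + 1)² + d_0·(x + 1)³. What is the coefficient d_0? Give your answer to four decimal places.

1.3810

Write M_i for S''(x_i). With h_i = 1, 1, 2, 2 and divided differences Δ_i = 3, 7, -15/2, 1, the continuity of S' gives the tridiagonal system
  1·M_0 + 4·M_1 + 1·M_2 = 6(Δ_1 - Δ_0) = 24
  1·M_1 + 6·M_2 + 2·M_3 = 6(Δ_2 - Δ_1) = -87
  2·M_2 + 8·M_3 + 2·M_4 = 6(Δ_3 - Δ_2) = 51
Clamped end conditions give two more equations: 2h_0·M_0 + h_0·M_1 = 6(Δ_0 - S'(-1)) = 15 and h_3·M_3 + 2h_3·M_4 = 6(S'(5) - Δ_3) = 12.
Hence M_0 = 47/21, M_1 = 221/21, M_2 = -61/3, M_3 = 257/21, M_4 = -131/42.
On [-1, 0], with S_0(x) = a_0 + b_0·(x + 1) + c_0·(x + 1)² + d_0·(x + 1)³: c_0 = M_0/2 = 47/42, d_0 = (M_1 - M_0)/(6h_0) = 29/21, b_0 = Δ_0 - h_0(2M_0 + M_1)/6 = 1/2.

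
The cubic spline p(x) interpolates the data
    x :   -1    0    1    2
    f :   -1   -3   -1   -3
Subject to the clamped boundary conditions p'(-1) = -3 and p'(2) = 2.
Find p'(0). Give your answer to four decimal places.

0.9333

Write M_i for p''(x_i). With h_i = 1, 1, 1 and divided differences Δ_i = -2, 2, -2, the continuity of p' gives the tridiagonal system
  1·M_0 + 4·M_1 + 1·M_2 = 6(Δ_1 - Δ_0) = 24
  1·M_1 + 4·M_2 + 1·M_3 = 6(Δ_2 - Δ_1) = -24
Clamped end conditions give two more equations: 2h_0·M_0 + h_0·M_1 = 6(Δ_0 - p'(-1)) = 6 and h_2·M_2 + 2h_2·M_3 = 6(p'(2) - Δ_2) = 24.
Solving the tridiagonal system: M_0 = -28/15, M_1 = 146/15, M_2 = -196/15, M_3 = 278/15.
On [0, 1], p'(x) = b_1 + 2c_1·x + 3d_1·x² with b_1 = Δ_1 - h_1(2M_1 + M_2)/6 = 14/15, c_1 = M_1/2 = 73/15, d_1 = (M_2 - M_1)/(6h_1) = -19/5. So p'(0) = 14/15.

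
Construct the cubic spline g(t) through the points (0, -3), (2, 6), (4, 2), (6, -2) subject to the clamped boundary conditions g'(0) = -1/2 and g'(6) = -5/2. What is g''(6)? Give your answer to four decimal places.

Let m_i = g''(x_i). Step sizes h_i = 2, 2, 2; slopes of the chords Δ_i = (y_(i+1) - y_i)/h_i = 9/2, -2, -2.
  2·m_0 + 8·m_1 + 2·m_2 = 6(Δ_1 - Δ_0) = -39
  2·m_1 + 8·m_2 + 2·m_3 = 6(Δ_2 - Δ_1) = 0
Clamped end conditions give two more equations: 2h_0·m_0 + h_0·m_1 = 6(Δ_0 - g'(0)) = 30 and h_2·m_2 + 2h_2·m_3 = 6(g'(6) - Δ_2) = -3.
Forward elimination and back-substitution give m_0 = 176/15, m_1 = -127/15, m_2 = 79/30, m_3 = -31/15.

-2.0667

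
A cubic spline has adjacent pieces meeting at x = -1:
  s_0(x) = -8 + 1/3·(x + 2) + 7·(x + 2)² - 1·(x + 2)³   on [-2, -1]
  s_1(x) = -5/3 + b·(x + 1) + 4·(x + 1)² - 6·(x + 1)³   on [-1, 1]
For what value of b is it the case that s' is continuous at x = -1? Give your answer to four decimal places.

11.3333

s_0'(x) = 1/3 + 14·(x + 2) - 3·(x + 2)², so s_0'(-1) = 34/3. On the right, s_1'(-1) = b, so b = 34/3.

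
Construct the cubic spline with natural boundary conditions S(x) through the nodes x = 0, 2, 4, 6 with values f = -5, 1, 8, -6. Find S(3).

6

Write M_i for S''(x_i). With h_i = 2, 2, 2 and divided differences Δ_i = 3, 7/2, -7, the continuity of S' gives the tridiagonal system
  2·M_0 + 8·M_1 + 2·M_2 = 6(Δ_1 - Δ_0) = 3
  2·M_1 + 8·M_2 + 2·M_3 = 6(Δ_2 - Δ_1) = -63
Natural end conditions: M_0 = M_3 = 0.
Forward elimination and back-substitution give M_0 = 0, M_1 = 5/2, M_2 = -17/2, M_3 = 0.
On [2, 4], S(x) = 1 + 14/3·(x - 2) + 5/4·(x - 2)² - 11/12·(x - 2)³.
With (x - 2) = 1: S(3) = 6.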